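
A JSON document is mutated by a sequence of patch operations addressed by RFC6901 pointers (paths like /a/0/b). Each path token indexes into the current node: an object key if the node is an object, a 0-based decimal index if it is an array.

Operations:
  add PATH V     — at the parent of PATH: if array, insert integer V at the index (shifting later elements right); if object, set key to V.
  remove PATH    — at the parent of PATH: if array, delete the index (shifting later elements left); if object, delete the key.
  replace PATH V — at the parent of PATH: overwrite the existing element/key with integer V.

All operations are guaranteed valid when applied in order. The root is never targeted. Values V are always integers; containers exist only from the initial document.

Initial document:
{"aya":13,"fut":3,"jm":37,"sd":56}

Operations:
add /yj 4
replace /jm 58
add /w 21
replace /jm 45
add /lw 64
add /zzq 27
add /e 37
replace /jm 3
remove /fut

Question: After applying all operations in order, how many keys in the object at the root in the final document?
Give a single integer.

After op 1 (add /yj 4): {"aya":13,"fut":3,"jm":37,"sd":56,"yj":4}
After op 2 (replace /jm 58): {"aya":13,"fut":3,"jm":58,"sd":56,"yj":4}
After op 3 (add /w 21): {"aya":13,"fut":3,"jm":58,"sd":56,"w":21,"yj":4}
After op 4 (replace /jm 45): {"aya":13,"fut":3,"jm":45,"sd":56,"w":21,"yj":4}
After op 5 (add /lw 64): {"aya":13,"fut":3,"jm":45,"lw":64,"sd":56,"w":21,"yj":4}
After op 6 (add /zzq 27): {"aya":13,"fut":3,"jm":45,"lw":64,"sd":56,"w":21,"yj":4,"zzq":27}
After op 7 (add /e 37): {"aya":13,"e":37,"fut":3,"jm":45,"lw":64,"sd":56,"w":21,"yj":4,"zzq":27}
After op 8 (replace /jm 3): {"aya":13,"e":37,"fut":3,"jm":3,"lw":64,"sd":56,"w":21,"yj":4,"zzq":27}
After op 9 (remove /fut): {"aya":13,"e":37,"jm":3,"lw":64,"sd":56,"w":21,"yj":4,"zzq":27}
Size at the root: 8

Answer: 8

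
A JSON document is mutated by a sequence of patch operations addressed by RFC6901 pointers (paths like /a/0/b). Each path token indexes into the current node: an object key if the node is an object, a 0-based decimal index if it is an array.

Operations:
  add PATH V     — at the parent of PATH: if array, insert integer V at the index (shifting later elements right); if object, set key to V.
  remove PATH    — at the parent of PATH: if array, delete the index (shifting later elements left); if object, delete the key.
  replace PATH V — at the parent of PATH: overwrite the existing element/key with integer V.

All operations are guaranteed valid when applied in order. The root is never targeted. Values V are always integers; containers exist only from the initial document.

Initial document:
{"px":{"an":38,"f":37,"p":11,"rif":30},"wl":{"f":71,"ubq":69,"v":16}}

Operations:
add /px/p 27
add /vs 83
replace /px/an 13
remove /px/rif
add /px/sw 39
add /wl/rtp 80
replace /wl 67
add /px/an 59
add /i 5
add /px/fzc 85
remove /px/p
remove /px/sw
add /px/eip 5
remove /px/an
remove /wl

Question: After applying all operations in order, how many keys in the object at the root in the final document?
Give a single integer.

After op 1 (add /px/p 27): {"px":{"an":38,"f":37,"p":27,"rif":30},"wl":{"f":71,"ubq":69,"v":16}}
After op 2 (add /vs 83): {"px":{"an":38,"f":37,"p":27,"rif":30},"vs":83,"wl":{"f":71,"ubq":69,"v":16}}
After op 3 (replace /px/an 13): {"px":{"an":13,"f":37,"p":27,"rif":30},"vs":83,"wl":{"f":71,"ubq":69,"v":16}}
After op 4 (remove /px/rif): {"px":{"an":13,"f":37,"p":27},"vs":83,"wl":{"f":71,"ubq":69,"v":16}}
After op 5 (add /px/sw 39): {"px":{"an":13,"f":37,"p":27,"sw":39},"vs":83,"wl":{"f":71,"ubq":69,"v":16}}
After op 6 (add /wl/rtp 80): {"px":{"an":13,"f":37,"p":27,"sw":39},"vs":83,"wl":{"f":71,"rtp":80,"ubq":69,"v":16}}
After op 7 (replace /wl 67): {"px":{"an":13,"f":37,"p":27,"sw":39},"vs":83,"wl":67}
After op 8 (add /px/an 59): {"px":{"an":59,"f":37,"p":27,"sw":39},"vs":83,"wl":67}
After op 9 (add /i 5): {"i":5,"px":{"an":59,"f":37,"p":27,"sw":39},"vs":83,"wl":67}
After op 10 (add /px/fzc 85): {"i":5,"px":{"an":59,"f":37,"fzc":85,"p":27,"sw":39},"vs":83,"wl":67}
After op 11 (remove /px/p): {"i":5,"px":{"an":59,"f":37,"fzc":85,"sw":39},"vs":83,"wl":67}
After op 12 (remove /px/sw): {"i":5,"px":{"an":59,"f":37,"fzc":85},"vs":83,"wl":67}
After op 13 (add /px/eip 5): {"i":5,"px":{"an":59,"eip":5,"f":37,"fzc":85},"vs":83,"wl":67}
After op 14 (remove /px/an): {"i":5,"px":{"eip":5,"f":37,"fzc":85},"vs":83,"wl":67}
After op 15 (remove /wl): {"i":5,"px":{"eip":5,"f":37,"fzc":85},"vs":83}
Size at the root: 3

Answer: 3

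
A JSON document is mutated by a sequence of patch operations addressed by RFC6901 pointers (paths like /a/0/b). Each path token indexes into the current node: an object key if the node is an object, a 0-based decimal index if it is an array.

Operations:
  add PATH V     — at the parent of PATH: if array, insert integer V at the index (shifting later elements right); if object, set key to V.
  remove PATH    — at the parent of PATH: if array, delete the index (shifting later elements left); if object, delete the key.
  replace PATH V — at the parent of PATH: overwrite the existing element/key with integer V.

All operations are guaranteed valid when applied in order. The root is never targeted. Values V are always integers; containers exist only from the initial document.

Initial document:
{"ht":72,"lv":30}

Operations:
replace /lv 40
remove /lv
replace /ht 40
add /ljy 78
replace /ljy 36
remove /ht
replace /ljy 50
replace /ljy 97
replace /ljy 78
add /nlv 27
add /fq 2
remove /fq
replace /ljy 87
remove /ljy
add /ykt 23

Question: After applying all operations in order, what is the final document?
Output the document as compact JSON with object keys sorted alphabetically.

Answer: {"nlv":27,"ykt":23}

Derivation:
After op 1 (replace /lv 40): {"ht":72,"lv":40}
After op 2 (remove /lv): {"ht":72}
After op 3 (replace /ht 40): {"ht":40}
After op 4 (add /ljy 78): {"ht":40,"ljy":78}
After op 5 (replace /ljy 36): {"ht":40,"ljy":36}
After op 6 (remove /ht): {"ljy":36}
After op 7 (replace /ljy 50): {"ljy":50}
After op 8 (replace /ljy 97): {"ljy":97}
After op 9 (replace /ljy 78): {"ljy":78}
After op 10 (add /nlv 27): {"ljy":78,"nlv":27}
After op 11 (add /fq 2): {"fq":2,"ljy":78,"nlv":27}
After op 12 (remove /fq): {"ljy":78,"nlv":27}
After op 13 (replace /ljy 87): {"ljy":87,"nlv":27}
After op 14 (remove /ljy): {"nlv":27}
After op 15 (add /ykt 23): {"nlv":27,"ykt":23}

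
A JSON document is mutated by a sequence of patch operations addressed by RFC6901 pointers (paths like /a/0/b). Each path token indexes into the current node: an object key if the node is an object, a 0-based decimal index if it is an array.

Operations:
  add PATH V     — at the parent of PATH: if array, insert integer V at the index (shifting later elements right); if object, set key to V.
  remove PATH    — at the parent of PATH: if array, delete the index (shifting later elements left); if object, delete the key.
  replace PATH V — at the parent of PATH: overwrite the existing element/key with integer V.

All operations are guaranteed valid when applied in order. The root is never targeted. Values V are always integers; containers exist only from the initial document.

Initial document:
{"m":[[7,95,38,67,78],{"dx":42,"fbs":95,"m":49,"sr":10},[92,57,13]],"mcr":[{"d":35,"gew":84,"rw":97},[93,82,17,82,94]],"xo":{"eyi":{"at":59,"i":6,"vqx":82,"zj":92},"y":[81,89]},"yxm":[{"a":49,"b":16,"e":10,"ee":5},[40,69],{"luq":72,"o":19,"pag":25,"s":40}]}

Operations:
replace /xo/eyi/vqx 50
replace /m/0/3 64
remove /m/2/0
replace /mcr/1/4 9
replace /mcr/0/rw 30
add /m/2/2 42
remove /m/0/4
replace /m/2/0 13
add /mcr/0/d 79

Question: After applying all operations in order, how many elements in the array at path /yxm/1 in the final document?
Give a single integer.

After op 1 (replace /xo/eyi/vqx 50): {"m":[[7,95,38,67,78],{"dx":42,"fbs":95,"m":49,"sr":10},[92,57,13]],"mcr":[{"d":35,"gew":84,"rw":97},[93,82,17,82,94]],"xo":{"eyi":{"at":59,"i":6,"vqx":50,"zj":92},"y":[81,89]},"yxm":[{"a":49,"b":16,"e":10,"ee":5},[40,69],{"luq":72,"o":19,"pag":25,"s":40}]}
After op 2 (replace /m/0/3 64): {"m":[[7,95,38,64,78],{"dx":42,"fbs":95,"m":49,"sr":10},[92,57,13]],"mcr":[{"d":35,"gew":84,"rw":97},[93,82,17,82,94]],"xo":{"eyi":{"at":59,"i":6,"vqx":50,"zj":92},"y":[81,89]},"yxm":[{"a":49,"b":16,"e":10,"ee":5},[40,69],{"luq":72,"o":19,"pag":25,"s":40}]}
After op 3 (remove /m/2/0): {"m":[[7,95,38,64,78],{"dx":42,"fbs":95,"m":49,"sr":10},[57,13]],"mcr":[{"d":35,"gew":84,"rw":97},[93,82,17,82,94]],"xo":{"eyi":{"at":59,"i":6,"vqx":50,"zj":92},"y":[81,89]},"yxm":[{"a":49,"b":16,"e":10,"ee":5},[40,69],{"luq":72,"o":19,"pag":25,"s":40}]}
After op 4 (replace /mcr/1/4 9): {"m":[[7,95,38,64,78],{"dx":42,"fbs":95,"m":49,"sr":10},[57,13]],"mcr":[{"d":35,"gew":84,"rw":97},[93,82,17,82,9]],"xo":{"eyi":{"at":59,"i":6,"vqx":50,"zj":92},"y":[81,89]},"yxm":[{"a":49,"b":16,"e":10,"ee":5},[40,69],{"luq":72,"o":19,"pag":25,"s":40}]}
After op 5 (replace /mcr/0/rw 30): {"m":[[7,95,38,64,78],{"dx":42,"fbs":95,"m":49,"sr":10},[57,13]],"mcr":[{"d":35,"gew":84,"rw":30},[93,82,17,82,9]],"xo":{"eyi":{"at":59,"i":6,"vqx":50,"zj":92},"y":[81,89]},"yxm":[{"a":49,"b":16,"e":10,"ee":5},[40,69],{"luq":72,"o":19,"pag":25,"s":40}]}
After op 6 (add /m/2/2 42): {"m":[[7,95,38,64,78],{"dx":42,"fbs":95,"m":49,"sr":10},[57,13,42]],"mcr":[{"d":35,"gew":84,"rw":30},[93,82,17,82,9]],"xo":{"eyi":{"at":59,"i":6,"vqx":50,"zj":92},"y":[81,89]},"yxm":[{"a":49,"b":16,"e":10,"ee":5},[40,69],{"luq":72,"o":19,"pag":25,"s":40}]}
After op 7 (remove /m/0/4): {"m":[[7,95,38,64],{"dx":42,"fbs":95,"m":49,"sr":10},[57,13,42]],"mcr":[{"d":35,"gew":84,"rw":30},[93,82,17,82,9]],"xo":{"eyi":{"at":59,"i":6,"vqx":50,"zj":92},"y":[81,89]},"yxm":[{"a":49,"b":16,"e":10,"ee":5},[40,69],{"luq":72,"o":19,"pag":25,"s":40}]}
After op 8 (replace /m/2/0 13): {"m":[[7,95,38,64],{"dx":42,"fbs":95,"m":49,"sr":10},[13,13,42]],"mcr":[{"d":35,"gew":84,"rw":30},[93,82,17,82,9]],"xo":{"eyi":{"at":59,"i":6,"vqx":50,"zj":92},"y":[81,89]},"yxm":[{"a":49,"b":16,"e":10,"ee":5},[40,69],{"luq":72,"o":19,"pag":25,"s":40}]}
After op 9 (add /mcr/0/d 79): {"m":[[7,95,38,64],{"dx":42,"fbs":95,"m":49,"sr":10},[13,13,42]],"mcr":[{"d":79,"gew":84,"rw":30},[93,82,17,82,9]],"xo":{"eyi":{"at":59,"i":6,"vqx":50,"zj":92},"y":[81,89]},"yxm":[{"a":49,"b":16,"e":10,"ee":5},[40,69],{"luq":72,"o":19,"pag":25,"s":40}]}
Size at path /yxm/1: 2

Answer: 2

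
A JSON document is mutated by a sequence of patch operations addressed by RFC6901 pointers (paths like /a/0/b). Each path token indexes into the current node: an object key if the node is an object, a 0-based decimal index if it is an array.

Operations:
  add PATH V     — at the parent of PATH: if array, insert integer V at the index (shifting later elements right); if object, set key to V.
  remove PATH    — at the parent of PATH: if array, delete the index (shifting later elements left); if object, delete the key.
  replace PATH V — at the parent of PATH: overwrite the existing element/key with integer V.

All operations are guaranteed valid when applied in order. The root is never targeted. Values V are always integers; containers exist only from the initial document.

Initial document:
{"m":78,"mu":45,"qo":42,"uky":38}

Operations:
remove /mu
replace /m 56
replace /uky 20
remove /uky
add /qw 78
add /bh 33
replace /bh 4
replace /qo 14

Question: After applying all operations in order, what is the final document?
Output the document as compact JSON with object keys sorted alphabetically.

Answer: {"bh":4,"m":56,"qo":14,"qw":78}

Derivation:
After op 1 (remove /mu): {"m":78,"qo":42,"uky":38}
After op 2 (replace /m 56): {"m":56,"qo":42,"uky":38}
After op 3 (replace /uky 20): {"m":56,"qo":42,"uky":20}
After op 4 (remove /uky): {"m":56,"qo":42}
After op 5 (add /qw 78): {"m":56,"qo":42,"qw":78}
After op 6 (add /bh 33): {"bh":33,"m":56,"qo":42,"qw":78}
After op 7 (replace /bh 4): {"bh":4,"m":56,"qo":42,"qw":78}
After op 8 (replace /qo 14): {"bh":4,"m":56,"qo":14,"qw":78}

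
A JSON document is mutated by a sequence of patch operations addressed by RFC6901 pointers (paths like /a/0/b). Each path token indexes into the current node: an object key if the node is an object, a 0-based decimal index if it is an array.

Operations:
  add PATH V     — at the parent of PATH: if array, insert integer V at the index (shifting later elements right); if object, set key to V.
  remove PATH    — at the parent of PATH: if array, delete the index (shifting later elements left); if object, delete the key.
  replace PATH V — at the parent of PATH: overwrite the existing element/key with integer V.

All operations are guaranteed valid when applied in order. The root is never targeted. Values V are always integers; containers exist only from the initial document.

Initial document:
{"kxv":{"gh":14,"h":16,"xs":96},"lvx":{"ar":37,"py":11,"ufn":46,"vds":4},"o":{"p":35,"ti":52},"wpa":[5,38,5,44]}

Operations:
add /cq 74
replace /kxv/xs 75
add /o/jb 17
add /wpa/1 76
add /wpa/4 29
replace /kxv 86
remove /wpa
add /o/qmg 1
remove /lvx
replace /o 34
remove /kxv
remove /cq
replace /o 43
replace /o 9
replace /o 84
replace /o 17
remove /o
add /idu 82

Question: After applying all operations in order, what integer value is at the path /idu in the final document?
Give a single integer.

Answer: 82

Derivation:
After op 1 (add /cq 74): {"cq":74,"kxv":{"gh":14,"h":16,"xs":96},"lvx":{"ar":37,"py":11,"ufn":46,"vds":4},"o":{"p":35,"ti":52},"wpa":[5,38,5,44]}
After op 2 (replace /kxv/xs 75): {"cq":74,"kxv":{"gh":14,"h":16,"xs":75},"lvx":{"ar":37,"py":11,"ufn":46,"vds":4},"o":{"p":35,"ti":52},"wpa":[5,38,5,44]}
After op 3 (add /o/jb 17): {"cq":74,"kxv":{"gh":14,"h":16,"xs":75},"lvx":{"ar":37,"py":11,"ufn":46,"vds":4},"o":{"jb":17,"p":35,"ti":52},"wpa":[5,38,5,44]}
After op 4 (add /wpa/1 76): {"cq":74,"kxv":{"gh":14,"h":16,"xs":75},"lvx":{"ar":37,"py":11,"ufn":46,"vds":4},"o":{"jb":17,"p":35,"ti":52},"wpa":[5,76,38,5,44]}
After op 5 (add /wpa/4 29): {"cq":74,"kxv":{"gh":14,"h":16,"xs":75},"lvx":{"ar":37,"py":11,"ufn":46,"vds":4},"o":{"jb":17,"p":35,"ti":52},"wpa":[5,76,38,5,29,44]}
After op 6 (replace /kxv 86): {"cq":74,"kxv":86,"lvx":{"ar":37,"py":11,"ufn":46,"vds":4},"o":{"jb":17,"p":35,"ti":52},"wpa":[5,76,38,5,29,44]}
After op 7 (remove /wpa): {"cq":74,"kxv":86,"lvx":{"ar":37,"py":11,"ufn":46,"vds":4},"o":{"jb":17,"p":35,"ti":52}}
After op 8 (add /o/qmg 1): {"cq":74,"kxv":86,"lvx":{"ar":37,"py":11,"ufn":46,"vds":4},"o":{"jb":17,"p":35,"qmg":1,"ti":52}}
After op 9 (remove /lvx): {"cq":74,"kxv":86,"o":{"jb":17,"p":35,"qmg":1,"ti":52}}
After op 10 (replace /o 34): {"cq":74,"kxv":86,"o":34}
After op 11 (remove /kxv): {"cq":74,"o":34}
After op 12 (remove /cq): {"o":34}
After op 13 (replace /o 43): {"o":43}
After op 14 (replace /o 9): {"o":9}
After op 15 (replace /o 84): {"o":84}
After op 16 (replace /o 17): {"o":17}
After op 17 (remove /o): {}
After op 18 (add /idu 82): {"idu":82}
Value at /idu: 82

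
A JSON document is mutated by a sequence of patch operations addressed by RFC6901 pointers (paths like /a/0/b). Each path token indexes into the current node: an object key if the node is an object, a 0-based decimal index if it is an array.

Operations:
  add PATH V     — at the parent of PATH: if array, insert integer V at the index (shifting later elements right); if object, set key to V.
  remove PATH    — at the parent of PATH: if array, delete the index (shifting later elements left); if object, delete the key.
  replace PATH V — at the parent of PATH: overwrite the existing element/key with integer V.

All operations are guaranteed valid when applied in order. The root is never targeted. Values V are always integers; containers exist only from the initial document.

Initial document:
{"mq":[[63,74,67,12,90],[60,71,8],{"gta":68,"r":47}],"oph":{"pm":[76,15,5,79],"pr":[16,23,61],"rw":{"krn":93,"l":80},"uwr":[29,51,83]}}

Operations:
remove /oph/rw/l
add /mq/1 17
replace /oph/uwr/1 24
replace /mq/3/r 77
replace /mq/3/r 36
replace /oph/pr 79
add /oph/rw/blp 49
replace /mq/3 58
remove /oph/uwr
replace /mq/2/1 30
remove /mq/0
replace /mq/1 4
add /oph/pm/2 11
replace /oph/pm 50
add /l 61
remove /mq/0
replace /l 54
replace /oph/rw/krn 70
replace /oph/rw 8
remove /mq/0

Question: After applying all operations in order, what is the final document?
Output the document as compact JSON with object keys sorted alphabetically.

After op 1 (remove /oph/rw/l): {"mq":[[63,74,67,12,90],[60,71,8],{"gta":68,"r":47}],"oph":{"pm":[76,15,5,79],"pr":[16,23,61],"rw":{"krn":93},"uwr":[29,51,83]}}
After op 2 (add /mq/1 17): {"mq":[[63,74,67,12,90],17,[60,71,8],{"gta":68,"r":47}],"oph":{"pm":[76,15,5,79],"pr":[16,23,61],"rw":{"krn":93},"uwr":[29,51,83]}}
After op 3 (replace /oph/uwr/1 24): {"mq":[[63,74,67,12,90],17,[60,71,8],{"gta":68,"r":47}],"oph":{"pm":[76,15,5,79],"pr":[16,23,61],"rw":{"krn":93},"uwr":[29,24,83]}}
After op 4 (replace /mq/3/r 77): {"mq":[[63,74,67,12,90],17,[60,71,8],{"gta":68,"r":77}],"oph":{"pm":[76,15,5,79],"pr":[16,23,61],"rw":{"krn":93},"uwr":[29,24,83]}}
After op 5 (replace /mq/3/r 36): {"mq":[[63,74,67,12,90],17,[60,71,8],{"gta":68,"r":36}],"oph":{"pm":[76,15,5,79],"pr":[16,23,61],"rw":{"krn":93},"uwr":[29,24,83]}}
After op 6 (replace /oph/pr 79): {"mq":[[63,74,67,12,90],17,[60,71,8],{"gta":68,"r":36}],"oph":{"pm":[76,15,5,79],"pr":79,"rw":{"krn":93},"uwr":[29,24,83]}}
After op 7 (add /oph/rw/blp 49): {"mq":[[63,74,67,12,90],17,[60,71,8],{"gta":68,"r":36}],"oph":{"pm":[76,15,5,79],"pr":79,"rw":{"blp":49,"krn":93},"uwr":[29,24,83]}}
After op 8 (replace /mq/3 58): {"mq":[[63,74,67,12,90],17,[60,71,8],58],"oph":{"pm":[76,15,5,79],"pr":79,"rw":{"blp":49,"krn":93},"uwr":[29,24,83]}}
After op 9 (remove /oph/uwr): {"mq":[[63,74,67,12,90],17,[60,71,8],58],"oph":{"pm":[76,15,5,79],"pr":79,"rw":{"blp":49,"krn":93}}}
After op 10 (replace /mq/2/1 30): {"mq":[[63,74,67,12,90],17,[60,30,8],58],"oph":{"pm":[76,15,5,79],"pr":79,"rw":{"blp":49,"krn":93}}}
After op 11 (remove /mq/0): {"mq":[17,[60,30,8],58],"oph":{"pm":[76,15,5,79],"pr":79,"rw":{"blp":49,"krn":93}}}
After op 12 (replace /mq/1 4): {"mq":[17,4,58],"oph":{"pm":[76,15,5,79],"pr":79,"rw":{"blp":49,"krn":93}}}
After op 13 (add /oph/pm/2 11): {"mq":[17,4,58],"oph":{"pm":[76,15,11,5,79],"pr":79,"rw":{"blp":49,"krn":93}}}
After op 14 (replace /oph/pm 50): {"mq":[17,4,58],"oph":{"pm":50,"pr":79,"rw":{"blp":49,"krn":93}}}
After op 15 (add /l 61): {"l":61,"mq":[17,4,58],"oph":{"pm":50,"pr":79,"rw":{"blp":49,"krn":93}}}
After op 16 (remove /mq/0): {"l":61,"mq":[4,58],"oph":{"pm":50,"pr":79,"rw":{"blp":49,"krn":93}}}
After op 17 (replace /l 54): {"l":54,"mq":[4,58],"oph":{"pm":50,"pr":79,"rw":{"blp":49,"krn":93}}}
After op 18 (replace /oph/rw/krn 70): {"l":54,"mq":[4,58],"oph":{"pm":50,"pr":79,"rw":{"blp":49,"krn":70}}}
After op 19 (replace /oph/rw 8): {"l":54,"mq":[4,58],"oph":{"pm":50,"pr":79,"rw":8}}
After op 20 (remove /mq/0): {"l":54,"mq":[58],"oph":{"pm":50,"pr":79,"rw":8}}

Answer: {"l":54,"mq":[58],"oph":{"pm":50,"pr":79,"rw":8}}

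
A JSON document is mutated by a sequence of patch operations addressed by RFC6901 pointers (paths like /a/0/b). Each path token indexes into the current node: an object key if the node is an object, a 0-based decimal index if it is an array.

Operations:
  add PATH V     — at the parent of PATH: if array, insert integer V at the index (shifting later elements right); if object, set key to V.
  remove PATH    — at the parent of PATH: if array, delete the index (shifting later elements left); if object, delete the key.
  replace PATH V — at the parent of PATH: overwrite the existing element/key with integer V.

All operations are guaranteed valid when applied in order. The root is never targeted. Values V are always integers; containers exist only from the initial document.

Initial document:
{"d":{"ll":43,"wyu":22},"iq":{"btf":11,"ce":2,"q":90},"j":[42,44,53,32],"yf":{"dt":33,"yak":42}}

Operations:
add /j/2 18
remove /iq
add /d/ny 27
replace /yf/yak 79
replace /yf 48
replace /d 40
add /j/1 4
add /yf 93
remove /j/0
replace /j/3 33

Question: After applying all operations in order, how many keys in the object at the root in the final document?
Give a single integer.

After op 1 (add /j/2 18): {"d":{"ll":43,"wyu":22},"iq":{"btf":11,"ce":2,"q":90},"j":[42,44,18,53,32],"yf":{"dt":33,"yak":42}}
After op 2 (remove /iq): {"d":{"ll":43,"wyu":22},"j":[42,44,18,53,32],"yf":{"dt":33,"yak":42}}
After op 3 (add /d/ny 27): {"d":{"ll":43,"ny":27,"wyu":22},"j":[42,44,18,53,32],"yf":{"dt":33,"yak":42}}
After op 4 (replace /yf/yak 79): {"d":{"ll":43,"ny":27,"wyu":22},"j":[42,44,18,53,32],"yf":{"dt":33,"yak":79}}
After op 5 (replace /yf 48): {"d":{"ll":43,"ny":27,"wyu":22},"j":[42,44,18,53,32],"yf":48}
After op 6 (replace /d 40): {"d":40,"j":[42,44,18,53,32],"yf":48}
After op 7 (add /j/1 4): {"d":40,"j":[42,4,44,18,53,32],"yf":48}
After op 8 (add /yf 93): {"d":40,"j":[42,4,44,18,53,32],"yf":93}
After op 9 (remove /j/0): {"d":40,"j":[4,44,18,53,32],"yf":93}
After op 10 (replace /j/3 33): {"d":40,"j":[4,44,18,33,32],"yf":93}
Size at the root: 3

Answer: 3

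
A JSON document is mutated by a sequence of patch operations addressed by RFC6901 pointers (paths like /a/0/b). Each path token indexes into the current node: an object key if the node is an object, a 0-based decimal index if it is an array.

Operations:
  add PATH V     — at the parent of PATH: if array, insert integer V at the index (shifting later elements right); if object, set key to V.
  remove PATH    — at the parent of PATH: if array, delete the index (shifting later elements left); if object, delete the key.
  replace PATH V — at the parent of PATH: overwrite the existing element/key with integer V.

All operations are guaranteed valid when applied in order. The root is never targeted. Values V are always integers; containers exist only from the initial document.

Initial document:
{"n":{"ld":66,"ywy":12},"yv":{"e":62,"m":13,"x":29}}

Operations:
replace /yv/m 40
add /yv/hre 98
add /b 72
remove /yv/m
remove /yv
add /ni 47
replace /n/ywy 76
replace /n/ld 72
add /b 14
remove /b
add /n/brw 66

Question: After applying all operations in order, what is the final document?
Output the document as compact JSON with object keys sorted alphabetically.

After op 1 (replace /yv/m 40): {"n":{"ld":66,"ywy":12},"yv":{"e":62,"m":40,"x":29}}
After op 2 (add /yv/hre 98): {"n":{"ld":66,"ywy":12},"yv":{"e":62,"hre":98,"m":40,"x":29}}
After op 3 (add /b 72): {"b":72,"n":{"ld":66,"ywy":12},"yv":{"e":62,"hre":98,"m":40,"x":29}}
After op 4 (remove /yv/m): {"b":72,"n":{"ld":66,"ywy":12},"yv":{"e":62,"hre":98,"x":29}}
After op 5 (remove /yv): {"b":72,"n":{"ld":66,"ywy":12}}
After op 6 (add /ni 47): {"b":72,"n":{"ld":66,"ywy":12},"ni":47}
After op 7 (replace /n/ywy 76): {"b":72,"n":{"ld":66,"ywy":76},"ni":47}
After op 8 (replace /n/ld 72): {"b":72,"n":{"ld":72,"ywy":76},"ni":47}
After op 9 (add /b 14): {"b":14,"n":{"ld":72,"ywy":76},"ni":47}
After op 10 (remove /b): {"n":{"ld":72,"ywy":76},"ni":47}
After op 11 (add /n/brw 66): {"n":{"brw":66,"ld":72,"ywy":76},"ni":47}

Answer: {"n":{"brw":66,"ld":72,"ywy":76},"ni":47}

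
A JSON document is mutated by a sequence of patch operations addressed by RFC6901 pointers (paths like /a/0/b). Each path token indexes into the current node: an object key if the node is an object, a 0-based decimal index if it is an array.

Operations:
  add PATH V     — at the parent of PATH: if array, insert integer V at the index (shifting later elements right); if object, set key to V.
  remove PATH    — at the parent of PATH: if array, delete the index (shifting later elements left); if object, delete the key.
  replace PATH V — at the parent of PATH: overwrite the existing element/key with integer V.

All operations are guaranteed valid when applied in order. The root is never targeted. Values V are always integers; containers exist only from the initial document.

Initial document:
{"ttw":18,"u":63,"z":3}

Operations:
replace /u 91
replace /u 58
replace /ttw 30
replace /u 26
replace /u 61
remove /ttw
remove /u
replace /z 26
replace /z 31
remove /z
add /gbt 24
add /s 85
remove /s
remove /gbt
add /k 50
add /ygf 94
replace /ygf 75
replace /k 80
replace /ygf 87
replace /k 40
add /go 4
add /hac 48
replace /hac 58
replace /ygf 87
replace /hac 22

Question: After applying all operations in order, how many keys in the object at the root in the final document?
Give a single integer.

After op 1 (replace /u 91): {"ttw":18,"u":91,"z":3}
After op 2 (replace /u 58): {"ttw":18,"u":58,"z":3}
After op 3 (replace /ttw 30): {"ttw":30,"u":58,"z":3}
After op 4 (replace /u 26): {"ttw":30,"u":26,"z":3}
After op 5 (replace /u 61): {"ttw":30,"u":61,"z":3}
After op 6 (remove /ttw): {"u":61,"z":3}
After op 7 (remove /u): {"z":3}
After op 8 (replace /z 26): {"z":26}
After op 9 (replace /z 31): {"z":31}
After op 10 (remove /z): {}
After op 11 (add /gbt 24): {"gbt":24}
After op 12 (add /s 85): {"gbt":24,"s":85}
After op 13 (remove /s): {"gbt":24}
After op 14 (remove /gbt): {}
After op 15 (add /k 50): {"k":50}
After op 16 (add /ygf 94): {"k":50,"ygf":94}
After op 17 (replace /ygf 75): {"k":50,"ygf":75}
After op 18 (replace /k 80): {"k":80,"ygf":75}
After op 19 (replace /ygf 87): {"k":80,"ygf":87}
After op 20 (replace /k 40): {"k":40,"ygf":87}
After op 21 (add /go 4): {"go":4,"k":40,"ygf":87}
After op 22 (add /hac 48): {"go":4,"hac":48,"k":40,"ygf":87}
After op 23 (replace /hac 58): {"go":4,"hac":58,"k":40,"ygf":87}
After op 24 (replace /ygf 87): {"go":4,"hac":58,"k":40,"ygf":87}
After op 25 (replace /hac 22): {"go":4,"hac":22,"k":40,"ygf":87}
Size at the root: 4

Answer: 4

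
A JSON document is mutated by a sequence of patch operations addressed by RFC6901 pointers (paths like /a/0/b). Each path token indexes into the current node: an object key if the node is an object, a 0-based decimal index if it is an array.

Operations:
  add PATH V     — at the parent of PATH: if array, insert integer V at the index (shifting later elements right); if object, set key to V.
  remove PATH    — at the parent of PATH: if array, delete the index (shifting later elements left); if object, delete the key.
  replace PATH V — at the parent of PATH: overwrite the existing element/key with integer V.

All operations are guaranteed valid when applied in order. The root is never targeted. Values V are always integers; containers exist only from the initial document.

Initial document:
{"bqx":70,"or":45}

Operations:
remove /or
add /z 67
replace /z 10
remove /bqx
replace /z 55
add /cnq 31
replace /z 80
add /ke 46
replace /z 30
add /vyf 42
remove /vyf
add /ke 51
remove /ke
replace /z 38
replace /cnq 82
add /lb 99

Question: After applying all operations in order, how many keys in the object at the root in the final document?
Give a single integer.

After op 1 (remove /or): {"bqx":70}
After op 2 (add /z 67): {"bqx":70,"z":67}
After op 3 (replace /z 10): {"bqx":70,"z":10}
After op 4 (remove /bqx): {"z":10}
After op 5 (replace /z 55): {"z":55}
After op 6 (add /cnq 31): {"cnq":31,"z":55}
After op 7 (replace /z 80): {"cnq":31,"z":80}
After op 8 (add /ke 46): {"cnq":31,"ke":46,"z":80}
After op 9 (replace /z 30): {"cnq":31,"ke":46,"z":30}
After op 10 (add /vyf 42): {"cnq":31,"ke":46,"vyf":42,"z":30}
After op 11 (remove /vyf): {"cnq":31,"ke":46,"z":30}
After op 12 (add /ke 51): {"cnq":31,"ke":51,"z":30}
After op 13 (remove /ke): {"cnq":31,"z":30}
After op 14 (replace /z 38): {"cnq":31,"z":38}
After op 15 (replace /cnq 82): {"cnq":82,"z":38}
After op 16 (add /lb 99): {"cnq":82,"lb":99,"z":38}
Size at the root: 3

Answer: 3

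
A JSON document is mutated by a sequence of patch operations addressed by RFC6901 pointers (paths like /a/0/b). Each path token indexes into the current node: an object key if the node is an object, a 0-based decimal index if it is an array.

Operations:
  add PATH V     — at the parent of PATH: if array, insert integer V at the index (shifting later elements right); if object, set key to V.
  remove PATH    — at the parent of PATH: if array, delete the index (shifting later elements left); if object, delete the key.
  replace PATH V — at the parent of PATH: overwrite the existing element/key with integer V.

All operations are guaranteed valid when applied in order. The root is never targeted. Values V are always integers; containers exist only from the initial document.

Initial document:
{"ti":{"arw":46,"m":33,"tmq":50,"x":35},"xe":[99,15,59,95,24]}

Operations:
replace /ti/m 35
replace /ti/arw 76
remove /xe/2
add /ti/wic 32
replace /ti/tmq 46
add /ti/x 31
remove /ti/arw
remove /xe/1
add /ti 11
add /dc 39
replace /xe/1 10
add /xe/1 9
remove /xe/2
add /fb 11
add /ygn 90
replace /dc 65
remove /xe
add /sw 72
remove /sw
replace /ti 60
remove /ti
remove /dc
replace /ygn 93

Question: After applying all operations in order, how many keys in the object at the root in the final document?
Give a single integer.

After op 1 (replace /ti/m 35): {"ti":{"arw":46,"m":35,"tmq":50,"x":35},"xe":[99,15,59,95,24]}
After op 2 (replace /ti/arw 76): {"ti":{"arw":76,"m":35,"tmq":50,"x":35},"xe":[99,15,59,95,24]}
After op 3 (remove /xe/2): {"ti":{"arw":76,"m":35,"tmq":50,"x":35},"xe":[99,15,95,24]}
After op 4 (add /ti/wic 32): {"ti":{"arw":76,"m":35,"tmq":50,"wic":32,"x":35},"xe":[99,15,95,24]}
After op 5 (replace /ti/tmq 46): {"ti":{"arw":76,"m":35,"tmq":46,"wic":32,"x":35},"xe":[99,15,95,24]}
After op 6 (add /ti/x 31): {"ti":{"arw":76,"m":35,"tmq":46,"wic":32,"x":31},"xe":[99,15,95,24]}
After op 7 (remove /ti/arw): {"ti":{"m":35,"tmq":46,"wic":32,"x":31},"xe":[99,15,95,24]}
After op 8 (remove /xe/1): {"ti":{"m":35,"tmq":46,"wic":32,"x":31},"xe":[99,95,24]}
After op 9 (add /ti 11): {"ti":11,"xe":[99,95,24]}
After op 10 (add /dc 39): {"dc":39,"ti":11,"xe":[99,95,24]}
After op 11 (replace /xe/1 10): {"dc":39,"ti":11,"xe":[99,10,24]}
After op 12 (add /xe/1 9): {"dc":39,"ti":11,"xe":[99,9,10,24]}
After op 13 (remove /xe/2): {"dc":39,"ti":11,"xe":[99,9,24]}
After op 14 (add /fb 11): {"dc":39,"fb":11,"ti":11,"xe":[99,9,24]}
After op 15 (add /ygn 90): {"dc":39,"fb":11,"ti":11,"xe":[99,9,24],"ygn":90}
After op 16 (replace /dc 65): {"dc":65,"fb":11,"ti":11,"xe":[99,9,24],"ygn":90}
After op 17 (remove /xe): {"dc":65,"fb":11,"ti":11,"ygn":90}
After op 18 (add /sw 72): {"dc":65,"fb":11,"sw":72,"ti":11,"ygn":90}
After op 19 (remove /sw): {"dc":65,"fb":11,"ti":11,"ygn":90}
After op 20 (replace /ti 60): {"dc":65,"fb":11,"ti":60,"ygn":90}
After op 21 (remove /ti): {"dc":65,"fb":11,"ygn":90}
After op 22 (remove /dc): {"fb":11,"ygn":90}
After op 23 (replace /ygn 93): {"fb":11,"ygn":93}
Size at the root: 2

Answer: 2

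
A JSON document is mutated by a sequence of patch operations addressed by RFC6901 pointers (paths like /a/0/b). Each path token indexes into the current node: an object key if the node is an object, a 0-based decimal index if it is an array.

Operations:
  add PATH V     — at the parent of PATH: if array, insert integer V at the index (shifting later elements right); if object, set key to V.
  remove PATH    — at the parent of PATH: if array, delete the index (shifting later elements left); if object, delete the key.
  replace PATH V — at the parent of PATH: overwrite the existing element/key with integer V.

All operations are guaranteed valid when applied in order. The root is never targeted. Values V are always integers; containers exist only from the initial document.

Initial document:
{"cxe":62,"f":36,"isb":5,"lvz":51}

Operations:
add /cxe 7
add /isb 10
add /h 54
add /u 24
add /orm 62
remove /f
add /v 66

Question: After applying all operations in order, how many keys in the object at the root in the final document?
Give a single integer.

After op 1 (add /cxe 7): {"cxe":7,"f":36,"isb":5,"lvz":51}
After op 2 (add /isb 10): {"cxe":7,"f":36,"isb":10,"lvz":51}
After op 3 (add /h 54): {"cxe":7,"f":36,"h":54,"isb":10,"lvz":51}
After op 4 (add /u 24): {"cxe":7,"f":36,"h":54,"isb":10,"lvz":51,"u":24}
After op 5 (add /orm 62): {"cxe":7,"f":36,"h":54,"isb":10,"lvz":51,"orm":62,"u":24}
After op 6 (remove /f): {"cxe":7,"h":54,"isb":10,"lvz":51,"orm":62,"u":24}
After op 7 (add /v 66): {"cxe":7,"h":54,"isb":10,"lvz":51,"orm":62,"u":24,"v":66}
Size at the root: 7

Answer: 7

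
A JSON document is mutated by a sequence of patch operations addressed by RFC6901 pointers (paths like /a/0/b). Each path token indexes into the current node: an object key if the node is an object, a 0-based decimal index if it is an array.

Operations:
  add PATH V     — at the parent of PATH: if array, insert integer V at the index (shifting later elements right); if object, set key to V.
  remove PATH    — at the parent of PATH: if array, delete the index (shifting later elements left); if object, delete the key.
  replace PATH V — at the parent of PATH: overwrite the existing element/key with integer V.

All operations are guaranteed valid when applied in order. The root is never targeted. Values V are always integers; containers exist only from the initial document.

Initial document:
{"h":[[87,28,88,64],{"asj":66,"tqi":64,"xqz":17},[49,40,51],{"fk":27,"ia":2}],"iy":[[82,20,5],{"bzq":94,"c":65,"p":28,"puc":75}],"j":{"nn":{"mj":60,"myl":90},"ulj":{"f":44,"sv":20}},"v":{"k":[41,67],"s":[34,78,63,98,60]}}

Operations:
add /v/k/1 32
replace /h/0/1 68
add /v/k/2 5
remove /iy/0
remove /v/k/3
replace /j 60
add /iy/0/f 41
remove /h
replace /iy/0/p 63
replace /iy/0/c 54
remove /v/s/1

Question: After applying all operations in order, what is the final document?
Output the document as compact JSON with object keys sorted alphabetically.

Answer: {"iy":[{"bzq":94,"c":54,"f":41,"p":63,"puc":75}],"j":60,"v":{"k":[41,32,5],"s":[34,63,98,60]}}

Derivation:
After op 1 (add /v/k/1 32): {"h":[[87,28,88,64],{"asj":66,"tqi":64,"xqz":17},[49,40,51],{"fk":27,"ia":2}],"iy":[[82,20,5],{"bzq":94,"c":65,"p":28,"puc":75}],"j":{"nn":{"mj":60,"myl":90},"ulj":{"f":44,"sv":20}},"v":{"k":[41,32,67],"s":[34,78,63,98,60]}}
After op 2 (replace /h/0/1 68): {"h":[[87,68,88,64],{"asj":66,"tqi":64,"xqz":17},[49,40,51],{"fk":27,"ia":2}],"iy":[[82,20,5],{"bzq":94,"c":65,"p":28,"puc":75}],"j":{"nn":{"mj":60,"myl":90},"ulj":{"f":44,"sv":20}},"v":{"k":[41,32,67],"s":[34,78,63,98,60]}}
After op 3 (add /v/k/2 5): {"h":[[87,68,88,64],{"asj":66,"tqi":64,"xqz":17},[49,40,51],{"fk":27,"ia":2}],"iy":[[82,20,5],{"bzq":94,"c":65,"p":28,"puc":75}],"j":{"nn":{"mj":60,"myl":90},"ulj":{"f":44,"sv":20}},"v":{"k":[41,32,5,67],"s":[34,78,63,98,60]}}
After op 4 (remove /iy/0): {"h":[[87,68,88,64],{"asj":66,"tqi":64,"xqz":17},[49,40,51],{"fk":27,"ia":2}],"iy":[{"bzq":94,"c":65,"p":28,"puc":75}],"j":{"nn":{"mj":60,"myl":90},"ulj":{"f":44,"sv":20}},"v":{"k":[41,32,5,67],"s":[34,78,63,98,60]}}
After op 5 (remove /v/k/3): {"h":[[87,68,88,64],{"asj":66,"tqi":64,"xqz":17},[49,40,51],{"fk":27,"ia":2}],"iy":[{"bzq":94,"c":65,"p":28,"puc":75}],"j":{"nn":{"mj":60,"myl":90},"ulj":{"f":44,"sv":20}},"v":{"k":[41,32,5],"s":[34,78,63,98,60]}}
After op 6 (replace /j 60): {"h":[[87,68,88,64],{"asj":66,"tqi":64,"xqz":17},[49,40,51],{"fk":27,"ia":2}],"iy":[{"bzq":94,"c":65,"p":28,"puc":75}],"j":60,"v":{"k":[41,32,5],"s":[34,78,63,98,60]}}
After op 7 (add /iy/0/f 41): {"h":[[87,68,88,64],{"asj":66,"tqi":64,"xqz":17},[49,40,51],{"fk":27,"ia":2}],"iy":[{"bzq":94,"c":65,"f":41,"p":28,"puc":75}],"j":60,"v":{"k":[41,32,5],"s":[34,78,63,98,60]}}
After op 8 (remove /h): {"iy":[{"bzq":94,"c":65,"f":41,"p":28,"puc":75}],"j":60,"v":{"k":[41,32,5],"s":[34,78,63,98,60]}}
After op 9 (replace /iy/0/p 63): {"iy":[{"bzq":94,"c":65,"f":41,"p":63,"puc":75}],"j":60,"v":{"k":[41,32,5],"s":[34,78,63,98,60]}}
After op 10 (replace /iy/0/c 54): {"iy":[{"bzq":94,"c":54,"f":41,"p":63,"puc":75}],"j":60,"v":{"k":[41,32,5],"s":[34,78,63,98,60]}}
After op 11 (remove /v/s/1): {"iy":[{"bzq":94,"c":54,"f":41,"p":63,"puc":75}],"j":60,"v":{"k":[41,32,5],"s":[34,63,98,60]}}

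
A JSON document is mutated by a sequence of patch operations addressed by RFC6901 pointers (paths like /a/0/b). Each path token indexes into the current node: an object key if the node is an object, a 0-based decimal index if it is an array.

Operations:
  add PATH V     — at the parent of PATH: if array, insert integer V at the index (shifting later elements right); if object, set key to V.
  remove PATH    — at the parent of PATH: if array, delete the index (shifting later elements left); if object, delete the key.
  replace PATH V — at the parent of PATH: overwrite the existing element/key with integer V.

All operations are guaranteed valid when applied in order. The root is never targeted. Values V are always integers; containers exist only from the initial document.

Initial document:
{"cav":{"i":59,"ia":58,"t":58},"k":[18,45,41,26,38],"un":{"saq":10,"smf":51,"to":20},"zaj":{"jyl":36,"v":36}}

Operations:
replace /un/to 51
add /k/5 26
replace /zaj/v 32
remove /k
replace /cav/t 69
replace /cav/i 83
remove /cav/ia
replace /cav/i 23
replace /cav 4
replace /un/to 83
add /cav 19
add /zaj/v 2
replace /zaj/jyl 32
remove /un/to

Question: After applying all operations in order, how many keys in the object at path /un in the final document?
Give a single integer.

After op 1 (replace /un/to 51): {"cav":{"i":59,"ia":58,"t":58},"k":[18,45,41,26,38],"un":{"saq":10,"smf":51,"to":51},"zaj":{"jyl":36,"v":36}}
After op 2 (add /k/5 26): {"cav":{"i":59,"ia":58,"t":58},"k":[18,45,41,26,38,26],"un":{"saq":10,"smf":51,"to":51},"zaj":{"jyl":36,"v":36}}
After op 3 (replace /zaj/v 32): {"cav":{"i":59,"ia":58,"t":58},"k":[18,45,41,26,38,26],"un":{"saq":10,"smf":51,"to":51},"zaj":{"jyl":36,"v":32}}
After op 4 (remove /k): {"cav":{"i":59,"ia":58,"t":58},"un":{"saq":10,"smf":51,"to":51},"zaj":{"jyl":36,"v":32}}
After op 5 (replace /cav/t 69): {"cav":{"i":59,"ia":58,"t":69},"un":{"saq":10,"smf":51,"to":51},"zaj":{"jyl":36,"v":32}}
After op 6 (replace /cav/i 83): {"cav":{"i":83,"ia":58,"t":69},"un":{"saq":10,"smf":51,"to":51},"zaj":{"jyl":36,"v":32}}
After op 7 (remove /cav/ia): {"cav":{"i":83,"t":69},"un":{"saq":10,"smf":51,"to":51},"zaj":{"jyl":36,"v":32}}
After op 8 (replace /cav/i 23): {"cav":{"i":23,"t":69},"un":{"saq":10,"smf":51,"to":51},"zaj":{"jyl":36,"v":32}}
After op 9 (replace /cav 4): {"cav":4,"un":{"saq":10,"smf":51,"to":51},"zaj":{"jyl":36,"v":32}}
After op 10 (replace /un/to 83): {"cav":4,"un":{"saq":10,"smf":51,"to":83},"zaj":{"jyl":36,"v":32}}
After op 11 (add /cav 19): {"cav":19,"un":{"saq":10,"smf":51,"to":83},"zaj":{"jyl":36,"v":32}}
After op 12 (add /zaj/v 2): {"cav":19,"un":{"saq":10,"smf":51,"to":83},"zaj":{"jyl":36,"v":2}}
After op 13 (replace /zaj/jyl 32): {"cav":19,"un":{"saq":10,"smf":51,"to":83},"zaj":{"jyl":32,"v":2}}
After op 14 (remove /un/to): {"cav":19,"un":{"saq":10,"smf":51},"zaj":{"jyl":32,"v":2}}
Size at path /un: 2

Answer: 2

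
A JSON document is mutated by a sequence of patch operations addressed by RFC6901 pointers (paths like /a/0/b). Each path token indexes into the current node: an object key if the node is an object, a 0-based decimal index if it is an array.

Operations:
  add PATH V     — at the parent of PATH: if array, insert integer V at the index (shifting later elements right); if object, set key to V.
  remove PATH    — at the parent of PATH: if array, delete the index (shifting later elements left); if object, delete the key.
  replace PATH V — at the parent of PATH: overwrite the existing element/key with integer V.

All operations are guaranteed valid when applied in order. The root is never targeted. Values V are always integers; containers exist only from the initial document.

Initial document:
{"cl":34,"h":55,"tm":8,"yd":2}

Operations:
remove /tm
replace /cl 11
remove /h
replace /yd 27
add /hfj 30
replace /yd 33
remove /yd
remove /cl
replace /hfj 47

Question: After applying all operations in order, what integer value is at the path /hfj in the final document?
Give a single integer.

Answer: 47

Derivation:
After op 1 (remove /tm): {"cl":34,"h":55,"yd":2}
After op 2 (replace /cl 11): {"cl":11,"h":55,"yd":2}
After op 3 (remove /h): {"cl":11,"yd":2}
After op 4 (replace /yd 27): {"cl":11,"yd":27}
After op 5 (add /hfj 30): {"cl":11,"hfj":30,"yd":27}
After op 6 (replace /yd 33): {"cl":11,"hfj":30,"yd":33}
After op 7 (remove /yd): {"cl":11,"hfj":30}
After op 8 (remove /cl): {"hfj":30}
After op 9 (replace /hfj 47): {"hfj":47}
Value at /hfj: 47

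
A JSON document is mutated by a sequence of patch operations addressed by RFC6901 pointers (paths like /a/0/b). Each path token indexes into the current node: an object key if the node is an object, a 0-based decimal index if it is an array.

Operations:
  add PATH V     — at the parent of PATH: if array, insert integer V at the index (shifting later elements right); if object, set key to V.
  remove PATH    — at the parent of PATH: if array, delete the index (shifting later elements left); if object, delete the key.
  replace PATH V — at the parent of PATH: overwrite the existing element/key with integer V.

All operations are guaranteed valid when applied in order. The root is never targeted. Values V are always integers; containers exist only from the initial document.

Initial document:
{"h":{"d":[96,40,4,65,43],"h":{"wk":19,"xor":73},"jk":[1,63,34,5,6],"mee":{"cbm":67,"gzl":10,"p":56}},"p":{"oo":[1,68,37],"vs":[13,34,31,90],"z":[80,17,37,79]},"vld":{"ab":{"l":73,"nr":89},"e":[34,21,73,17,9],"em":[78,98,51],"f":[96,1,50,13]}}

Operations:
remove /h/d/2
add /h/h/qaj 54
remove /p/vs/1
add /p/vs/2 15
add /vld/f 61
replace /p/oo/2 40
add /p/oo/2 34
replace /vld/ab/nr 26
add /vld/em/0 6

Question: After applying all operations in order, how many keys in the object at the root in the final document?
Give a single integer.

After op 1 (remove /h/d/2): {"h":{"d":[96,40,65,43],"h":{"wk":19,"xor":73},"jk":[1,63,34,5,6],"mee":{"cbm":67,"gzl":10,"p":56}},"p":{"oo":[1,68,37],"vs":[13,34,31,90],"z":[80,17,37,79]},"vld":{"ab":{"l":73,"nr":89},"e":[34,21,73,17,9],"em":[78,98,51],"f":[96,1,50,13]}}
After op 2 (add /h/h/qaj 54): {"h":{"d":[96,40,65,43],"h":{"qaj":54,"wk":19,"xor":73},"jk":[1,63,34,5,6],"mee":{"cbm":67,"gzl":10,"p":56}},"p":{"oo":[1,68,37],"vs":[13,34,31,90],"z":[80,17,37,79]},"vld":{"ab":{"l":73,"nr":89},"e":[34,21,73,17,9],"em":[78,98,51],"f":[96,1,50,13]}}
After op 3 (remove /p/vs/1): {"h":{"d":[96,40,65,43],"h":{"qaj":54,"wk":19,"xor":73},"jk":[1,63,34,5,6],"mee":{"cbm":67,"gzl":10,"p":56}},"p":{"oo":[1,68,37],"vs":[13,31,90],"z":[80,17,37,79]},"vld":{"ab":{"l":73,"nr":89},"e":[34,21,73,17,9],"em":[78,98,51],"f":[96,1,50,13]}}
After op 4 (add /p/vs/2 15): {"h":{"d":[96,40,65,43],"h":{"qaj":54,"wk":19,"xor":73},"jk":[1,63,34,5,6],"mee":{"cbm":67,"gzl":10,"p":56}},"p":{"oo":[1,68,37],"vs":[13,31,15,90],"z":[80,17,37,79]},"vld":{"ab":{"l":73,"nr":89},"e":[34,21,73,17,9],"em":[78,98,51],"f":[96,1,50,13]}}
After op 5 (add /vld/f 61): {"h":{"d":[96,40,65,43],"h":{"qaj":54,"wk":19,"xor":73},"jk":[1,63,34,5,6],"mee":{"cbm":67,"gzl":10,"p":56}},"p":{"oo":[1,68,37],"vs":[13,31,15,90],"z":[80,17,37,79]},"vld":{"ab":{"l":73,"nr":89},"e":[34,21,73,17,9],"em":[78,98,51],"f":61}}
After op 6 (replace /p/oo/2 40): {"h":{"d":[96,40,65,43],"h":{"qaj":54,"wk":19,"xor":73},"jk":[1,63,34,5,6],"mee":{"cbm":67,"gzl":10,"p":56}},"p":{"oo":[1,68,40],"vs":[13,31,15,90],"z":[80,17,37,79]},"vld":{"ab":{"l":73,"nr":89},"e":[34,21,73,17,9],"em":[78,98,51],"f":61}}
After op 7 (add /p/oo/2 34): {"h":{"d":[96,40,65,43],"h":{"qaj":54,"wk":19,"xor":73},"jk":[1,63,34,5,6],"mee":{"cbm":67,"gzl":10,"p":56}},"p":{"oo":[1,68,34,40],"vs":[13,31,15,90],"z":[80,17,37,79]},"vld":{"ab":{"l":73,"nr":89},"e":[34,21,73,17,9],"em":[78,98,51],"f":61}}
After op 8 (replace /vld/ab/nr 26): {"h":{"d":[96,40,65,43],"h":{"qaj":54,"wk":19,"xor":73},"jk":[1,63,34,5,6],"mee":{"cbm":67,"gzl":10,"p":56}},"p":{"oo":[1,68,34,40],"vs":[13,31,15,90],"z":[80,17,37,79]},"vld":{"ab":{"l":73,"nr":26},"e":[34,21,73,17,9],"em":[78,98,51],"f":61}}
After op 9 (add /vld/em/0 6): {"h":{"d":[96,40,65,43],"h":{"qaj":54,"wk":19,"xor":73},"jk":[1,63,34,5,6],"mee":{"cbm":67,"gzl":10,"p":56}},"p":{"oo":[1,68,34,40],"vs":[13,31,15,90],"z":[80,17,37,79]},"vld":{"ab":{"l":73,"nr":26},"e":[34,21,73,17,9],"em":[6,78,98,51],"f":61}}
Size at the root: 3

Answer: 3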